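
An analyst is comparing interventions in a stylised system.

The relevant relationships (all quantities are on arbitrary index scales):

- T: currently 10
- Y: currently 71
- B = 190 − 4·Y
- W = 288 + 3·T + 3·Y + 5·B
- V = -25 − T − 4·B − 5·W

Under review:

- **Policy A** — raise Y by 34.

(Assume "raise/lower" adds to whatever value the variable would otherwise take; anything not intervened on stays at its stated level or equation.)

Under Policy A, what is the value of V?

3470

Policy A (Y + 34):
  T = 10
  Y = 71 + 34 = 105
  B = 190 − 4·105 = -230
  W = 288 + 3·10 + 3·105 + 5·(-230) = -517
  V = -25 − 10 − 4·(-230) − 5·(-517) = 3470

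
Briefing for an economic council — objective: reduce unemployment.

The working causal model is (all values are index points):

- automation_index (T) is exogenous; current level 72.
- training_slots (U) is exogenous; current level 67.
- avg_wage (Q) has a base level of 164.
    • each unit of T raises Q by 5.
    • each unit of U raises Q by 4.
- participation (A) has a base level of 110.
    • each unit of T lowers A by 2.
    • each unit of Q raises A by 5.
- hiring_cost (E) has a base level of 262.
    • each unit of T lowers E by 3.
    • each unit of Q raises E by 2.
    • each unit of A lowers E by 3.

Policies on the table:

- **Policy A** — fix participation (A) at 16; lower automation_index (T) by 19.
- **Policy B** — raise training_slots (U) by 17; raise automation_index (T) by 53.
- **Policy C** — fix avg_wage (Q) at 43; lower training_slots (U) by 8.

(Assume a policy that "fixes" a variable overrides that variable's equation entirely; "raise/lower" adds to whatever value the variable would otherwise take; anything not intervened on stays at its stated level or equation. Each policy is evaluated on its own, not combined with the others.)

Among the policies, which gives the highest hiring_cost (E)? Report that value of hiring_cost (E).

Policy A (A := 16, T − 19):
  T = 72 − 19 = 53
  U = 67
  Q = 164 + 5·53 + 4·67 = 697
  A = 16
  E = 262 − 3·53 + 2·697 − 3·16 = 1449
Policy B (U + 17, T + 53):
  T = 72 + 53 = 125
  U = 67 + 17 = 84
  Q = 164 + 5·125 + 4·84 = 1125
  A = 110 − 2·125 + 5·1125 = 5485
  E = 262 − 3·125 + 2·1125 − 3·5485 = -14318
Policy C (Q := 43, U − 8):
  T = 72
  U = 67 − 8 = 59
  Q = 43
  A = 110 − 2·72 + 5·43 = 181
  E = 262 − 3·72 + 2·43 − 3·181 = -411
Comparing — Policy A: E=1449, Policy B: E=-14318, Policy C: E=-411. Highest is 1449 (Policy A).

1449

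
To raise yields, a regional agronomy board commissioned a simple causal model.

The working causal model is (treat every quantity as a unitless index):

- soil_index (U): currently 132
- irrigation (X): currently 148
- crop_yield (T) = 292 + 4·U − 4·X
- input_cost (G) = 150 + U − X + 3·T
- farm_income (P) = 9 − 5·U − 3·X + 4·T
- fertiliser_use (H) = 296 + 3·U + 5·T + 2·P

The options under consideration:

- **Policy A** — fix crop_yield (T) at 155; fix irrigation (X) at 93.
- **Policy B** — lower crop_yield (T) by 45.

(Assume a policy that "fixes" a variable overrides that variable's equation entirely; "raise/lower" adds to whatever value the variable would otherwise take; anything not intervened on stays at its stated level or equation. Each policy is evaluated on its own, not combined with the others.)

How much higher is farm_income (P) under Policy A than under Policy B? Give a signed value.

53

Policy A (T := 155, X := 93):
  U = 132
  X = 93
  T = 155
  P = 9 − 5·132 − 3·93 + 4·155 = -310
Policy B (T − 45):
  U = 132
  X = 148
  T = 292 + 4·132 − 4·148 (−45 from intervention) = 183
  P = 9 − 5·132 − 3·148 + 4·183 = -363
P: -310 − (-363) = 53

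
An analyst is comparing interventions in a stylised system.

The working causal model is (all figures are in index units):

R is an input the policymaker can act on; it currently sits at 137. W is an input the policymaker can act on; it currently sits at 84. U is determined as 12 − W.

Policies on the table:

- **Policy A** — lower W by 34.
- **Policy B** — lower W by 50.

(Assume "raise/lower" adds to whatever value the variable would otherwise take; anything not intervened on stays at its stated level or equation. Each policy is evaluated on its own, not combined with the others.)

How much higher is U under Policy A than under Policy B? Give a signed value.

Policy A (W − 34):
  W = 84 − 34 = 50
  U = 12 − 50 = -38
Policy B (W − 50):
  W = 84 − 50 = 34
  U = 12 − 34 = -22
U: -38 − (-22) = -16

-16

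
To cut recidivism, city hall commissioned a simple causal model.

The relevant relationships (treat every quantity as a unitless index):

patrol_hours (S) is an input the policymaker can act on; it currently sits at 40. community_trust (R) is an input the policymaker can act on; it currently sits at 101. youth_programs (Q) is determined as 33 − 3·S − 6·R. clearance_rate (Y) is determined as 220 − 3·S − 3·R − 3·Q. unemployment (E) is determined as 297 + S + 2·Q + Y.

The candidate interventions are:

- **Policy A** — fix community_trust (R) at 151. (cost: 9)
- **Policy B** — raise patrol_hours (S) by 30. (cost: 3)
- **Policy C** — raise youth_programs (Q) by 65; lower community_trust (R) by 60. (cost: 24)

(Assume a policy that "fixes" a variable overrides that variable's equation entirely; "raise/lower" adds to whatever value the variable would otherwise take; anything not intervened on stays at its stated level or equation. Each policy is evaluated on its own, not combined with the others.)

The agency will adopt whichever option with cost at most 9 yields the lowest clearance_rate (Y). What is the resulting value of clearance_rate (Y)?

Policy A (R := 151):
  S = 40
  R = 151
  Q = 33 − 3·40 − 6·151 = -993
  Y = 220 − 3·40 − 3·151 − 3·(-993) = 2626
Policy B (S + 30):
  S = 40 + 30 = 70
  R = 101
  Q = 33 − 3·70 − 6·101 = -783
  Y = 220 − 3·70 − 3·101 − 3·(-783) = 2056
Comparing — Policy A: Y=2626, Policy B: Y=2056. Lowest is 2056 (Policy B).

2056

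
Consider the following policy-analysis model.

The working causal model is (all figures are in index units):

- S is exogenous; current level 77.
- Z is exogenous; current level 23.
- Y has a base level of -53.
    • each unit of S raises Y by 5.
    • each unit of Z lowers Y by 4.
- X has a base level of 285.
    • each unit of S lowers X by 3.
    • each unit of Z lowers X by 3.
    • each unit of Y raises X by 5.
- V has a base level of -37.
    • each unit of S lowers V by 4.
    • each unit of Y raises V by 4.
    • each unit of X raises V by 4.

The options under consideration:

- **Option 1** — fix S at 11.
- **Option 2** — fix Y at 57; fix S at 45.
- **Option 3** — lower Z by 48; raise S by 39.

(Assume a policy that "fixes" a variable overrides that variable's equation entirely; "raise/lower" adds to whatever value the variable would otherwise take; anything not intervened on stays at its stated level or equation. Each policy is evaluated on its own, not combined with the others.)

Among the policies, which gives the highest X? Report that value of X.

Option 1 (S := 11):
  S = 11
  Z = 23
  Y = -53 + 5·11 − 4·23 = -90
  X = 285 − 3·11 − 3·23 + 5·(-90) = -267
Option 2 (Y := 57, S := 45):
  S = 45
  Z = 23
  Y = 57
  X = 285 − 3·45 − 3·23 + 5·57 = 366
Option 3 (Z − 48, S + 39):
  S = 77 + 39 = 116
  Z = 23 − 48 = -25
  Y = -53 + 5·116 − 4·(-25) = 627
  X = 285 − 3·116 − 3·(-25) + 5·627 = 3147
Comparing — Option 1: X=-267, Option 2: X=366, Option 3: X=3147. Highest is 3147 (Option 3).

3147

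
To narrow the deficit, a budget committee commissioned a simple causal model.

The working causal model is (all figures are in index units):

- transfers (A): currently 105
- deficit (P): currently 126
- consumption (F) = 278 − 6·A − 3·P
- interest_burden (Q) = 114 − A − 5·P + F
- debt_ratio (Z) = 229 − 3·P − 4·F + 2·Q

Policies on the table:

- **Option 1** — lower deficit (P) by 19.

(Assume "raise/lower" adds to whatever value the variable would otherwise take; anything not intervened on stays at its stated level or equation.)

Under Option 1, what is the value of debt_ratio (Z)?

202

Option 1 (P − 19):
  A = 105
  P = 126 − 19 = 107
  F = 278 − 6·105 − 3·107 = -673
  Q = 114 − 105 − 5·107 + (-673) = -1199
  Z = 229 − 3·107 − 4·(-673) + 2·(-1199) = 202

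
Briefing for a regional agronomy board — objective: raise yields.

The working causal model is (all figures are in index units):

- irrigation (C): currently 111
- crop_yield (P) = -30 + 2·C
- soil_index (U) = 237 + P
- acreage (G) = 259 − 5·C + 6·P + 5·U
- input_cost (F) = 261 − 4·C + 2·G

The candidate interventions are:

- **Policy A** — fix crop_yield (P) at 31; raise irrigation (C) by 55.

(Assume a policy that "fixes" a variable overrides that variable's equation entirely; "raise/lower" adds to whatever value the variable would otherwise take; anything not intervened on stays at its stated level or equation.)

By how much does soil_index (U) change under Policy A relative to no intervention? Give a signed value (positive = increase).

Baseline:
  C = 111
  P = -30 + 2·111 = 192
  U = 237 + 192 = 429
Policy A (P := 31, C + 55):
  C = 111 + 55 = 166
  P = 31
  U = 237 + 31 = 268
Change in U: 268 − 429 = -161

-161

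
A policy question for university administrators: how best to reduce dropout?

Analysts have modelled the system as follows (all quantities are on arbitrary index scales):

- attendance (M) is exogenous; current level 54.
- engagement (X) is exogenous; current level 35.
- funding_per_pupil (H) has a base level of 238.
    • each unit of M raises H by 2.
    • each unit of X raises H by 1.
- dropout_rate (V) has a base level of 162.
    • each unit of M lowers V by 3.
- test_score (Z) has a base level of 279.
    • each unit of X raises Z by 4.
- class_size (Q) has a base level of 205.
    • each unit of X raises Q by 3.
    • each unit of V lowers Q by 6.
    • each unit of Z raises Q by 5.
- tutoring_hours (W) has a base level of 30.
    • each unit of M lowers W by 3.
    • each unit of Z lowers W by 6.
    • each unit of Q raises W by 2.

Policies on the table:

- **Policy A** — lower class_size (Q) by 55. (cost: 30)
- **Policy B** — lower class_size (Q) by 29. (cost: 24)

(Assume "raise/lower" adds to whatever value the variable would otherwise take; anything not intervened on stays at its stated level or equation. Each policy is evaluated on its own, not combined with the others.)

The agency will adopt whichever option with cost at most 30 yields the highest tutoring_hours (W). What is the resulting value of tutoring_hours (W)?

Policy A (Q − 55):
  M = 54
  X = 35
  V = 162 − 3·54 = 0
  Z = 279 + 4·35 = 419
  Q = 205 + 3·35 − 6·0 + 5·419 (−55 from intervention) = 2350
  W = 30 − 3·54 − 6·419 + 2·2350 = 2054
Policy B (Q − 29):
  M = 54
  X = 35
  V = 162 − 3·54 = 0
  Z = 279 + 4·35 = 419
  Q = 205 + 3·35 − 6·0 + 5·419 (−29 from intervention) = 2376
  W = 30 − 3·54 − 6·419 + 2·2376 = 2106
Comparing — Policy A: W=2054, Policy B: W=2106. Highest is 2106 (Policy B).

2106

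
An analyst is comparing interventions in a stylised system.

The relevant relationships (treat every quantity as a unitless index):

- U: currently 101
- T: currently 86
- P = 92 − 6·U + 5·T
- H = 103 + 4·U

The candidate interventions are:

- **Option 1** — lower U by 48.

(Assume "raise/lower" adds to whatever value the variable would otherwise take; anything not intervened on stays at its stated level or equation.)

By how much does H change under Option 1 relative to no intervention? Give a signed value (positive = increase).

-192

Baseline:
  U = 101
  H = 103 + 4·101 = 507
Option 1 (U − 48):
  U = 101 − 48 = 53
  H = 103 + 4·53 = 315
Change in H: 315 − 507 = -192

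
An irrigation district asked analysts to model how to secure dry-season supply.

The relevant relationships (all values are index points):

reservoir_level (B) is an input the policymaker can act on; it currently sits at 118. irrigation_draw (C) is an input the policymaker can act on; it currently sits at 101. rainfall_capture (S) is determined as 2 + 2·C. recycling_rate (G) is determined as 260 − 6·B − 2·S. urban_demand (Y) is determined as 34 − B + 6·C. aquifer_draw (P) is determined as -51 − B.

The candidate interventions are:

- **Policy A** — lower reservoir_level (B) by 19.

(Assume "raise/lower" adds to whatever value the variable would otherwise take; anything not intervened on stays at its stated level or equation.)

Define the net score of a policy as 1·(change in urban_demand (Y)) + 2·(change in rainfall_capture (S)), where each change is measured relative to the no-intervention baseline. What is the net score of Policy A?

19

Baseline:
  B = 118
  C = 101
  S = 2 + 2·101 = 204
  Y = 34 − 118 + 6·101 = 522
Policy A (B − 19):
  B = 118 − 19 = 99
  C = 101
  S = 2 + 2·101 = 204
  Y = 34 − 99 + 6·101 = 541
ΔY = 541 − 522 = 19; ΔS = 204 − 204 = 0
Score = 1·19 + 2·0 = 19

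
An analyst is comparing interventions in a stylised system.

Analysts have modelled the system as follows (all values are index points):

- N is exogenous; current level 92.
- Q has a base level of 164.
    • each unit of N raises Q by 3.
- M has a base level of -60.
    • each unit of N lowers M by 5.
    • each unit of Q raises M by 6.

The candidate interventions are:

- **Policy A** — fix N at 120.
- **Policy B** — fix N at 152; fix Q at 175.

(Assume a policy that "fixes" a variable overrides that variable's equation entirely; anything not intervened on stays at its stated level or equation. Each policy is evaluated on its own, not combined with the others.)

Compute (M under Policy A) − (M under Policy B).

2254

Policy A (N := 120):
  N = 120
  Q = 164 + 3·120 = 524
  M = -60 − 5·120 + 6·524 = 2484
Policy B (N := 152, Q := 175):
  N = 152
  Q = 175
  M = -60 − 5·152 + 6·175 = 230
M: 2484 − 230 = 2254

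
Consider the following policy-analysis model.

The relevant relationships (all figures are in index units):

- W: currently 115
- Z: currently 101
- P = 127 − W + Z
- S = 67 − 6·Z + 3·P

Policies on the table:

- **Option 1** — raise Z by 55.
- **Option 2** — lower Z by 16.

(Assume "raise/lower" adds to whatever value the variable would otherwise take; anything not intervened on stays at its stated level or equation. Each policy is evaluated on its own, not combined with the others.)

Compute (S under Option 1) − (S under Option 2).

-213

Option 1 (Z + 55):
  W = 115
  Z = 101 + 55 = 156
  P = 127 − 115 + 156 = 168
  S = 67 − 6·156 + 3·168 = -365
Option 2 (Z − 16):
  W = 115
  Z = 101 − 16 = 85
  P = 127 − 115 + 85 = 97
  S = 67 − 6·85 + 3·97 = -152
S: -365 − (-152) = -213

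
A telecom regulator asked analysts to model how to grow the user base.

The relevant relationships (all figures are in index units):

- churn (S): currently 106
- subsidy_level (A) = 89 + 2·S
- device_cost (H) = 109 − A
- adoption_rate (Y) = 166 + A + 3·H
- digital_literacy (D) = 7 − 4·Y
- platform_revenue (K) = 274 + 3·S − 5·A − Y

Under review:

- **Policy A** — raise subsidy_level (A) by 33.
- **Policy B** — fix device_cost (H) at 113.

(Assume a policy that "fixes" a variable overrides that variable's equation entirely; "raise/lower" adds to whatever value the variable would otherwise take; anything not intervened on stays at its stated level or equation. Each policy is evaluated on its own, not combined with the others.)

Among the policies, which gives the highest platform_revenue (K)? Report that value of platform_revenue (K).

-903

Policy A (A + 33):
  S = 106
  A = 89 + 2·106 (+33 from intervention) = 334
  H = 109 − 334 = -225
  Y = 166 + 334 + 3·(-225) = -175
  K = 274 + 3·106 − 5·334 − (-175) = -903
Policy B (H := 113):
  S = 106
  A = 89 + 2·106 = 301
  H = 113
  Y = 166 + 301 + 3·113 = 806
  K = 274 + 3·106 − 5·301 − 806 = -1719
Comparing — Policy A: K=-903, Policy B: K=-1719. Highest is -903 (Policy A).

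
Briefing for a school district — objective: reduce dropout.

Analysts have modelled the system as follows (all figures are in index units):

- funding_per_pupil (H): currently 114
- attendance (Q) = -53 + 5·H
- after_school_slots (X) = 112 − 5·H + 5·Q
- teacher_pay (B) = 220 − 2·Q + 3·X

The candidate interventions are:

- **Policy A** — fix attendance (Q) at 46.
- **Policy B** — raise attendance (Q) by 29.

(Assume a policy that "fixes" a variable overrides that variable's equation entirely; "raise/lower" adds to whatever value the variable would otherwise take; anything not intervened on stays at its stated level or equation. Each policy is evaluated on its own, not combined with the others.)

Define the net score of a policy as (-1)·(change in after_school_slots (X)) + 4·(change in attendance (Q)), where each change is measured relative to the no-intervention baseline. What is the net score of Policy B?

-29

Baseline:
  H = 114
  Q = -53 + 5·114 = 517
  X = 112 − 5·114 + 5·517 = 2127
Policy B (Q + 29):
  H = 114
  Q = -53 + 5·114 (+29 from intervention) = 546
  X = 112 − 5·114 + 5·546 = 2272
ΔX = 2272 − 2127 = 145; ΔQ = 546 − 517 = 29
Score = (-1)·145 + 4·29 = -29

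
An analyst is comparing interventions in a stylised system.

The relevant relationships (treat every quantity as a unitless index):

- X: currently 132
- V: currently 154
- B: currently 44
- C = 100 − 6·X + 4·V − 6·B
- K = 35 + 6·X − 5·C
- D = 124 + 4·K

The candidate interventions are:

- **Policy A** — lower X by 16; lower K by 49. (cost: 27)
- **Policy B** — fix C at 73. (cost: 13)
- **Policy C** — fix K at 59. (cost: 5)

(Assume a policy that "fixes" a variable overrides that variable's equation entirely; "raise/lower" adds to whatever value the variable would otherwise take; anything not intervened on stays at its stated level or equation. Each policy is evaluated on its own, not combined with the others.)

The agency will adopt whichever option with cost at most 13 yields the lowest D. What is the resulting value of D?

Policy B (C := 73):
  X = 132
  V = 154
  B = 44
  C = 73
  K = 35 + 6·132 − 5·73 = 462
  D = 124 + 4·462 = 1972
Policy C (K := 59):
  X = 132
  V = 154
  B = 44
  C = 100 − 6·132 + 4·154 − 6·44 = -340
  K = 59
  D = 124 + 4·59 = 360
Comparing — Policy B: D=1972, Policy C: D=360. Lowest is 360 (Policy C).

360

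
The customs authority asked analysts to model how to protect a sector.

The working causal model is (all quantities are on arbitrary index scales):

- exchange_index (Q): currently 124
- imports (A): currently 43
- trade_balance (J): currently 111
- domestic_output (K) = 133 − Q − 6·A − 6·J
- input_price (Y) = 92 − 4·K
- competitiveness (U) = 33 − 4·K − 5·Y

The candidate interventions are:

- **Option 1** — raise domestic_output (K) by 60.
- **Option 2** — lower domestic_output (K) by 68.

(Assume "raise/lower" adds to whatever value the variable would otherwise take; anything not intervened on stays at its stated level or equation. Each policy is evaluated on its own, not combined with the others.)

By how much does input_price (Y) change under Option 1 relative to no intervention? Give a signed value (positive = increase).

-240

Baseline:
  Q = 124
  A = 43
  J = 111
  K = 133 − 124 − 6·43 − 6·111 = -915
  Y = 92 − 4·(-915) = 3752
Option 1 (K + 60):
  Q = 124
  A = 43
  J = 111
  K = 133 − 124 − 6·43 − 6·111 (+60 from intervention) = -855
  Y = 92 − 4·(-855) = 3512
Change in Y: 3512 − 3752 = -240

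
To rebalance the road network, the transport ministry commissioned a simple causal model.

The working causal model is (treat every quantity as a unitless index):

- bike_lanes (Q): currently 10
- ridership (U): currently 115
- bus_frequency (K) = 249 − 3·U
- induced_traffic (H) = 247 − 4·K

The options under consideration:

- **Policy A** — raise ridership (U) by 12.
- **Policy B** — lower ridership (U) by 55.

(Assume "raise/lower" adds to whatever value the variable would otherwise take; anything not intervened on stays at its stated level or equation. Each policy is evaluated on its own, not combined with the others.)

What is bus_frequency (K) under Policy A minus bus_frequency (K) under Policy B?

-201

Policy A (U + 12):
  U = 115 + 12 = 127
  K = 249 − 3·127 = -132
Policy B (U − 55):
  U = 115 − 55 = 60
  K = 249 − 3·60 = 69
K: -132 − 69 = -201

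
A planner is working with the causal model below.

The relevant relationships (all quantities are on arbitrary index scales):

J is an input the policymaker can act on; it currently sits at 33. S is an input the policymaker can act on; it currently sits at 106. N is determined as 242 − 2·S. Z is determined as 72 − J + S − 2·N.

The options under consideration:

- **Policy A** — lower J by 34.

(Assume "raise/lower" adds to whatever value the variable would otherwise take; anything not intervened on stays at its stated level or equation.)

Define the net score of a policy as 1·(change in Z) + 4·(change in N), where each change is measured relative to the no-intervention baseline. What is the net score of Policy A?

34

Baseline:
  J = 33
  S = 106
  N = 242 − 2·106 = 30
  Z = 72 − 33 + 106 − 2·30 = 85
Policy A (J − 34):
  J = 33 − 34 = -1
  S = 106
  N = 242 − 2·106 = 30
  Z = 72 − (-1) + 106 − 2·30 = 119
ΔZ = 119 − 85 = 34; ΔN = 30 − 30 = 0
Score = 1·34 + 4·0 = 34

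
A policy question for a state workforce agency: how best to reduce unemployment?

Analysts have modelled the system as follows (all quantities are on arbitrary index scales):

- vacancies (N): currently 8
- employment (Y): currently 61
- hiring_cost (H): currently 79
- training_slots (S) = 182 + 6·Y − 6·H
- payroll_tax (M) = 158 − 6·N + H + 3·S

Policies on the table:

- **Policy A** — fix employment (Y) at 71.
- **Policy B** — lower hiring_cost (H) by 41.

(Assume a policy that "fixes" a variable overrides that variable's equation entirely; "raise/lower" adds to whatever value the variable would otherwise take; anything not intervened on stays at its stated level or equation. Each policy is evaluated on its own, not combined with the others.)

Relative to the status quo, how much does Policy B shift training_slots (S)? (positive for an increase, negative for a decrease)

246

Baseline:
  Y = 61
  H = 79
  S = 182 + 6·61 − 6·79 = 74
Policy B (H − 41):
  Y = 61
  H = 79 − 41 = 38
  S = 182 + 6·61 − 6·38 = 320
Change in S: 320 − 74 = 246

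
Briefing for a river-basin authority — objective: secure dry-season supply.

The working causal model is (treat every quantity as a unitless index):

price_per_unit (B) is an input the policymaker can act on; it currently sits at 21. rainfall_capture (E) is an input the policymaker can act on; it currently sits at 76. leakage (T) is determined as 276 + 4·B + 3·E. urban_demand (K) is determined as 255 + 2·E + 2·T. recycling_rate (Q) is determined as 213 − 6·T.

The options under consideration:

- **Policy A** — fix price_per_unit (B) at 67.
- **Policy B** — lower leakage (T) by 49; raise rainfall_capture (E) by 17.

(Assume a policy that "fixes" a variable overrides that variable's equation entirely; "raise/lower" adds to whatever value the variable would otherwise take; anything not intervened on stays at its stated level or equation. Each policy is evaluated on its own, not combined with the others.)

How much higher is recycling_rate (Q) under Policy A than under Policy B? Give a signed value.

Policy A (B := 67):
  B = 67
  E = 76
  T = 276 + 4·67 + 3·76 = 772
  Q = 213 − 6·772 = -4419
Policy B (T − 49, E + 17):
  B = 21
  E = 76 + 17 = 93
  T = 276 + 4·21 + 3·93 (−49 from intervention) = 590
  Q = 213 − 6·590 = -3327
Q: -4419 − (-3327) = -1092

-1092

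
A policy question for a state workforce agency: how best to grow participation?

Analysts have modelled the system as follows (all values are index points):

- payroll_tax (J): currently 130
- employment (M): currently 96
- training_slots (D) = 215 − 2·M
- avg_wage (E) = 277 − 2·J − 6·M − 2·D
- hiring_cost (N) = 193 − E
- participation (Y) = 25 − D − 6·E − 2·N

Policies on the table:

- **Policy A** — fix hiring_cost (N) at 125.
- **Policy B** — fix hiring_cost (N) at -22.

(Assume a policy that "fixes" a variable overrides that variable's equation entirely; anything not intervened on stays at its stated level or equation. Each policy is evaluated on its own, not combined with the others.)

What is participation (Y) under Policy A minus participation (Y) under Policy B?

Policy A (N := 125):
  J = 130
  M = 96
  D = 215 − 2·96 = 23
  E = 277 − 2·130 − 6·96 − 2·23 = -605
  N = 125
  Y = 25 − 23 − 6·(-605) − 2·125 = 3382
Policy B (N := -22):
  J = 130
  M = 96
  D = 215 − 2·96 = 23
  E = 277 − 2·130 − 6·96 − 2·23 = -605
  N = -22
  Y = 25 − 23 − 6·(-605) − 2·(-22) = 3676
Y: 3382 − 3676 = -294

-294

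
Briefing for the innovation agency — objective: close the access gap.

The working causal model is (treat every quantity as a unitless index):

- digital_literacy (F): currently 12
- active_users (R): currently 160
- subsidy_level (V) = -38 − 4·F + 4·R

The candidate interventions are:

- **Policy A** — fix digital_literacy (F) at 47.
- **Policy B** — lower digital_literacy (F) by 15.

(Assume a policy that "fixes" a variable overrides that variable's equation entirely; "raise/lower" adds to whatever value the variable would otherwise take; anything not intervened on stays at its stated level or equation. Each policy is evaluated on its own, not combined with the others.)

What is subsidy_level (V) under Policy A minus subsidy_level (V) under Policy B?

-200

Policy A (F := 47):
  F = 47
  R = 160
  V = -38 − 4·47 + 4·160 = 414
Policy B (F − 15):
  F = 12 − 15 = -3
  R = 160
  V = -38 − 4·(-3) + 4·160 = 614
V: 414 − 614 = -200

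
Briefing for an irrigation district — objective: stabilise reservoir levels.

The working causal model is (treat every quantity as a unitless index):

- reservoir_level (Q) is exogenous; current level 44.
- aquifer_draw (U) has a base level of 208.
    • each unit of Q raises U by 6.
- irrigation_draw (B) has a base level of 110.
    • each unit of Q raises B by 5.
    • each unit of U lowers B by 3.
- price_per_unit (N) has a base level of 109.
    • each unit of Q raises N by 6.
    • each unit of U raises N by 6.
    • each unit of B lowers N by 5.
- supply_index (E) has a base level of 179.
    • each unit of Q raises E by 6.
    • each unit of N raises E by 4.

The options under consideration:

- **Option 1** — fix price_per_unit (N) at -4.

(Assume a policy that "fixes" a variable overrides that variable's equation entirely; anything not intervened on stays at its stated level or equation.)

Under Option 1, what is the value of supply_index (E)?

Option 1 (N := -4):
  Q = 44
  U = 208 + 6·44 = 472
  B = 110 + 5·44 − 3·472 = -1086
  N = -4
  E = 179 + 6·44 + 4·(-4) = 427

427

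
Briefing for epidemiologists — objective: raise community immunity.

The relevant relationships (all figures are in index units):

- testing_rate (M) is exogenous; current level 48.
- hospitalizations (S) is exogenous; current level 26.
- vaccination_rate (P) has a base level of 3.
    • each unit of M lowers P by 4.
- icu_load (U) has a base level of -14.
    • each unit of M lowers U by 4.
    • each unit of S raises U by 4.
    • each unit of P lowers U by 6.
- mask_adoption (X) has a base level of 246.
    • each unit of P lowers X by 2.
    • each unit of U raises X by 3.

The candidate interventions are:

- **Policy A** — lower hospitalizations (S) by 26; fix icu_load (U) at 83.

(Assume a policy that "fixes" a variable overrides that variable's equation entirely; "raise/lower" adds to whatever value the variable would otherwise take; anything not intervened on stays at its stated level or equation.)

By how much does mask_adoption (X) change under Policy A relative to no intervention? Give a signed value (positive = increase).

Baseline:
  M = 48
  S = 26
  P = 3 − 4·48 = -189
  U = -14 − 4·48 + 4·26 − 6·(-189) = 1032
  X = 246 − 2·(-189) + 3·1032 = 3720
Policy A (S − 26, U := 83):
  M = 48
  S = 26 − 26 = 0
  P = 3 − 4·48 = -189
  U = 83
  X = 246 − 2·(-189) + 3·83 = 873
Change in X: 873 − 3720 = -2847

-2847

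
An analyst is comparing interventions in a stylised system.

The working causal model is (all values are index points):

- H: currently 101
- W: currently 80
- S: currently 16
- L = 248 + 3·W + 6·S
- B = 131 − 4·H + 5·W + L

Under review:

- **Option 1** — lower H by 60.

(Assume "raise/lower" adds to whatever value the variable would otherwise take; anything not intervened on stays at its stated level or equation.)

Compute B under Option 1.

951

Option 1 (H − 60):
  H = 101 − 60 = 41
  W = 80
  S = 16
  L = 248 + 3·80 + 6·16 = 584
  B = 131 − 4·41 + 5·80 + 584 = 951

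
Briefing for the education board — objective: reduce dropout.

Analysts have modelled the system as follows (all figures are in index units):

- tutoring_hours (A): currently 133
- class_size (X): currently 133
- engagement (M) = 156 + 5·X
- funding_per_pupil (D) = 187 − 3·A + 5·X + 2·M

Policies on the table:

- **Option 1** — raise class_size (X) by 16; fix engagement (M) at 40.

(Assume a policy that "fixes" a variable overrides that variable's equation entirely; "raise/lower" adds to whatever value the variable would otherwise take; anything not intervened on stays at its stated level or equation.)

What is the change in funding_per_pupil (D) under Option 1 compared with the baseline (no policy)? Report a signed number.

Baseline:
  A = 133
  X = 133
  M = 156 + 5·133 = 821
  D = 187 − 3·133 + 5·133 + 2·821 = 2095
Option 1 (X + 16, M := 40):
  A = 133
  X = 133 + 16 = 149
  M = 40
  D = 187 − 3·133 + 5·149 + 2·40 = 613
Change in D: 613 − 2095 = -1482

-1482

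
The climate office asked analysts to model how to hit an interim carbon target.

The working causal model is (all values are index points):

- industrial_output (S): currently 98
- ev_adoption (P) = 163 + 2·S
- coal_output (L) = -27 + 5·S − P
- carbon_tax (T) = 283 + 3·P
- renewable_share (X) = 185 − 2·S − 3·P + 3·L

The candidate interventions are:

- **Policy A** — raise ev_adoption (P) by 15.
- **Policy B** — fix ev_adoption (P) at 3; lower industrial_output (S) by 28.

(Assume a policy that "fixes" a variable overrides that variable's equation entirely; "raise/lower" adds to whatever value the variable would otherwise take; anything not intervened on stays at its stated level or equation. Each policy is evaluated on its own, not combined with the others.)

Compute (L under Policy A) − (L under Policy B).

Policy A (P + 15):
  S = 98
  P = 163 + 2·98 (+15 from intervention) = 374
  L = -27 + 5·98 − 374 = 89
Policy B (P := 3, S − 28):
  S = 98 − 28 = 70
  P = 3
  L = -27 + 5·70 − 3 = 320
L: 89 − 320 = -231

-231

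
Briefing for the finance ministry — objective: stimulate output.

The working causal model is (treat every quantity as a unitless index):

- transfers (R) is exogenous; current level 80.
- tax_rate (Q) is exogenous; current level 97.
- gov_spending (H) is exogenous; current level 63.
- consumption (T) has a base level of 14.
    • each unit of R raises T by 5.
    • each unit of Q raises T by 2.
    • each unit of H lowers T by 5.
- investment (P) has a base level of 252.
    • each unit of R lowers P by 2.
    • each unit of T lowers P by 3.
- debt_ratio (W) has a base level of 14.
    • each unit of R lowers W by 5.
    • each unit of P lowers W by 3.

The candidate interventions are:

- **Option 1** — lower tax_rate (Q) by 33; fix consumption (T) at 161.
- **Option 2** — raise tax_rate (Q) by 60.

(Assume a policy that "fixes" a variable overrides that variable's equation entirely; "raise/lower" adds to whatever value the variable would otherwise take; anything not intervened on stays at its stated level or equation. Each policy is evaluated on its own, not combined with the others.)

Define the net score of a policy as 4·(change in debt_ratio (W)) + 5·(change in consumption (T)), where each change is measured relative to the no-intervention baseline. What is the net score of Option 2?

Baseline:
  R = 80
  Q = 97
  H = 63
  T = 14 + 5·80 + 2·97 − 5·63 = 293
  P = 252 − 2·80 − 3·293 = -787
  W = 14 − 5·80 − 3·(-787) = 1975
Option 2 (Q + 60):
  R = 80
  Q = 97 + 60 = 157
  H = 63
  T = 14 + 5·80 + 2·157 − 5·63 = 413
  P = 252 − 2·80 − 3·413 = -1147
  W = 14 − 5·80 − 3·(-1147) = 3055
ΔW = 3055 − 1975 = 1080; ΔT = 413 − 293 = 120
Score = 4·1080 + 5·120 = 4920

4920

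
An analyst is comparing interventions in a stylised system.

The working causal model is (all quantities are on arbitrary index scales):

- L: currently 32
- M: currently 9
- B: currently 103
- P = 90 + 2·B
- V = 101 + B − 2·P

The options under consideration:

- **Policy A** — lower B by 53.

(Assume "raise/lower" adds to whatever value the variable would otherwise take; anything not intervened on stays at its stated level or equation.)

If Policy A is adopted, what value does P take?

Policy A (B − 53):
  B = 103 − 53 = 50
  P = 90 + 2·50 = 190

190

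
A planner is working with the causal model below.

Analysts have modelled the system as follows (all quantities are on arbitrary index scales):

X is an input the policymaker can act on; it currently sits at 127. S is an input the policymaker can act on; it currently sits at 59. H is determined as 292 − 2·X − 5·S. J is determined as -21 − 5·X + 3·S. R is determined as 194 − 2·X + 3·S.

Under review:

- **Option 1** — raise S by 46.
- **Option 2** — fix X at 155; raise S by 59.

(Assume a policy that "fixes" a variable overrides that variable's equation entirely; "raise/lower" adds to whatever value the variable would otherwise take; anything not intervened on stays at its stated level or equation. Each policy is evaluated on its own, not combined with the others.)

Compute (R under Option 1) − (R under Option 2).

17

Option 1 (S + 46):
  X = 127
  S = 59 + 46 = 105
  R = 194 − 2·127 + 3·105 = 255
Option 2 (X := 155, S + 59):
  X = 155
  S = 59 + 59 = 118
  R = 194 − 2·155 + 3·118 = 238
R: 255 − 238 = 17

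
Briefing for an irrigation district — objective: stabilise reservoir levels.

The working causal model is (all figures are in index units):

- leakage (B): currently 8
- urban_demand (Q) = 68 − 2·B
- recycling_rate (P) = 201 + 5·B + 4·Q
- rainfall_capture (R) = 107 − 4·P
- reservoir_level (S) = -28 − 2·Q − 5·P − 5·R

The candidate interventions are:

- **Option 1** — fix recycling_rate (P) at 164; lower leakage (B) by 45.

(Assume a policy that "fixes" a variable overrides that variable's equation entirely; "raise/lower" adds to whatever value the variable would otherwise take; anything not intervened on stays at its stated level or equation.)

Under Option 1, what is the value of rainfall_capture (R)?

-549

Option 1 (P := 164, B − 45):
  B = 8 − 45 = -37
  Q = 68 − 2·(-37) = 142
  P = 164
  R = 107 − 4·164 = -549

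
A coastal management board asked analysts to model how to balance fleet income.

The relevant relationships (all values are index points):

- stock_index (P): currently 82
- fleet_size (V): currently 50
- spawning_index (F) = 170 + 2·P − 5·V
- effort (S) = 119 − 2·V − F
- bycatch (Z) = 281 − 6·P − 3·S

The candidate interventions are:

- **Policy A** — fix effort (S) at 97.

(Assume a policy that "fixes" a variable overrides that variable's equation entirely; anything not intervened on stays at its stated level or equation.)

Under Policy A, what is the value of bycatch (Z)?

Policy A (S := 97):
  P = 82
  V = 50
  F = 170 + 2·82 − 5·50 = 84
  S = 97
  Z = 281 − 6·82 − 3·97 = -502

-502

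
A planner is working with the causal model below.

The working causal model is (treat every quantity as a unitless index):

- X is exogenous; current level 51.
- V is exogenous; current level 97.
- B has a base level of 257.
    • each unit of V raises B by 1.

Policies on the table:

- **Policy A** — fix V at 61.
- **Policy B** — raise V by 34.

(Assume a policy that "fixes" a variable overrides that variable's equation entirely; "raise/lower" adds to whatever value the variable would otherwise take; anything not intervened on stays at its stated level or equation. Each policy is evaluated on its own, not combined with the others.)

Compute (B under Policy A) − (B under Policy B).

Policy A (V := 61):
  V = 61
  B = 257 + 61 = 318
Policy B (V + 34):
  V = 97 + 34 = 131
  B = 257 + 131 = 388
B: 318 − 388 = -70

-70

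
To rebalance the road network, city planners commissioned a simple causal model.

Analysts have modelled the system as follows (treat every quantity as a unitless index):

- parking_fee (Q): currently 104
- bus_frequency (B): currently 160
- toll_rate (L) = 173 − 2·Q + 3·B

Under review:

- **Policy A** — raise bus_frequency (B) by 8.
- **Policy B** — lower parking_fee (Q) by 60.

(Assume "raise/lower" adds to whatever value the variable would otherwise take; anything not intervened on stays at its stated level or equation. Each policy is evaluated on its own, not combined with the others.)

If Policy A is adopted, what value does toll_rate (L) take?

Policy A (B + 8):
  Q = 104
  B = 160 + 8 = 168
  L = 173 − 2·104 + 3·168 = 469

469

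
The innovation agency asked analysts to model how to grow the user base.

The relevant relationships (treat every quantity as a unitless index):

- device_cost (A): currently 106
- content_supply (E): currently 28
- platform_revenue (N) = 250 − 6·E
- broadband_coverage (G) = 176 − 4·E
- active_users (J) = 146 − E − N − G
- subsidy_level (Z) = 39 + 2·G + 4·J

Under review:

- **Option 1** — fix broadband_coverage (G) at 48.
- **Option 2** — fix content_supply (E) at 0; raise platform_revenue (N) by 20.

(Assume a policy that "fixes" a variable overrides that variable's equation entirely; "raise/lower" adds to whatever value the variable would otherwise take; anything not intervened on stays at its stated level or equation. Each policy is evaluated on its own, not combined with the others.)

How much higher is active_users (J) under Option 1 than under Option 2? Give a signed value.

Option 1 (G := 48):
  E = 28
  N = 250 − 6·28 = 82
  G = 48
  J = 146 − 28 − 82 − 48 = -12
Option 2 (E := 0, N + 20):
  E = 0
  N = 250 − 6·0 (+20 from intervention) = 270
  G = 176 − 4·0 = 176
  J = 146 − 0 − 270 − 176 = -300
J: -12 − (-300) = 288

288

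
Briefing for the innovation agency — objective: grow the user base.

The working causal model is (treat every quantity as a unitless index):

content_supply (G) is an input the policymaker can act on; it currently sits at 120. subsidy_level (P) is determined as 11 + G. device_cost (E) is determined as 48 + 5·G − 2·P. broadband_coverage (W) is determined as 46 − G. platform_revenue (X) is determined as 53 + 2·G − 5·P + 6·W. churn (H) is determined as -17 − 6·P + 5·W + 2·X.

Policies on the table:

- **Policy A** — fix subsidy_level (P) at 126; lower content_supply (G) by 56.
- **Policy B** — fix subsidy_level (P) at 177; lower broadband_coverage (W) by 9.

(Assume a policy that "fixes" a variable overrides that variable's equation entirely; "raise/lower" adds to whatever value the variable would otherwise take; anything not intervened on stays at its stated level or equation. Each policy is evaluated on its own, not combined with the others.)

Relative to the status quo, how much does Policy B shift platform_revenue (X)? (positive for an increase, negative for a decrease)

-284

Baseline:
  G = 120
  P = 11 + 120 = 131
  W = 46 − 120 = -74
  X = 53 + 2·120 − 5·131 + 6·(-74) = -806
Policy B (P := 177, W − 9):
  G = 120
  P = 177
  W = 46 − 120 (−9 from intervention) = -83
  X = 53 + 2·120 − 5·177 + 6·(-83) = -1090
Change in X: -1090 − (-806) = -284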